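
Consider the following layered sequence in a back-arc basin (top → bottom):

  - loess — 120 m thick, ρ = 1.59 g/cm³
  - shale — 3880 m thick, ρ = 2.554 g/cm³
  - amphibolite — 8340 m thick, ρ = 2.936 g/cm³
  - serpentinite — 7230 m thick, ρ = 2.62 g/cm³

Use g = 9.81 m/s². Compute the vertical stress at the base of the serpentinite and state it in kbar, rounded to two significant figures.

5.3 kbar

loess: 1590 kg/m³ × 9.81 m/s² × 120 m = 1.872×10^6 Pa = 0.01872 kbar
shale: 2554 kg/m³ × 9.81 m/s² × 3880 m = 9.721×10^7 Pa = 0.9721 kbar
amphibolite: 2936 kg/m³ × 9.81 m/s² × 8340 m = 2.402×10^8 Pa = 2.402 kbar
serpentinite: 2620 kg/m³ × 9.81 m/s² × 7230 m = 1.858×10^8 Pa = 1.858 kbar
Total = 0.01872 + 0.9721 + 2.402 + 1.858 = 5.2512 kbar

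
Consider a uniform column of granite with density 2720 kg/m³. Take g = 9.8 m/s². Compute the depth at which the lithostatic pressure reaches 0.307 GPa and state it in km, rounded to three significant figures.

h = P/(ρg) = 0.307 GPa / (2720 kg/m³ × 9.8 m/s²) = 3.070×10^8 Pa / 26656 Pa/m = 11517 m
= 11.517 km

11.5 km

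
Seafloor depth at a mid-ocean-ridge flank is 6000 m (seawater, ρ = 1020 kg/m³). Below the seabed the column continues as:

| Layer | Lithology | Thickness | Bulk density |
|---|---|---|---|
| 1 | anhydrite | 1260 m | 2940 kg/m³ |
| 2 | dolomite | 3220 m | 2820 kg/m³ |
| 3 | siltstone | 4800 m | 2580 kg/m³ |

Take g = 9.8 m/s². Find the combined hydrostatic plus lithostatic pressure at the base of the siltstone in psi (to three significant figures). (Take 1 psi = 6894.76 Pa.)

44500 psi

seawater: 1020 kg/m³ × 9.8 m/s² × 6000 m = 5.998×10^7 Pa = 8699 psi
anhydrite: 2940 kg/m³ × 9.8 m/s² × 1260 m = 3.630×10^7 Pa = 5265 psi
dolomite: 2820 kg/m³ × 9.8 m/s² × 3220 m = 8.899×10^7 Pa = 12907 psi
siltstone: 2580 kg/m³ × 9.8 m/s² × 4800 m = 1.214×10^8 Pa = 17602 psi
Total = 8699 + 5265 + 12907 + 17602 = 44473 psi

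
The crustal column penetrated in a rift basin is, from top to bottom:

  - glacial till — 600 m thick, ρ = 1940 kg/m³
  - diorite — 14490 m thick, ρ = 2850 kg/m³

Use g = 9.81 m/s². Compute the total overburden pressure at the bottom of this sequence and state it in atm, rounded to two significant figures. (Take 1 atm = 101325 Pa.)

4100 atm

glacial till: 1940 kg/m³ × 9.81 m/s² × 600 m = 1.142×10^7 Pa = 112.7 atm
diorite: 2850 kg/m³ × 9.81 m/s² × 14490 m = 4.051×10^8 Pa = 3998 atm
Total = 112.7 + 3998 = 4110.9 atm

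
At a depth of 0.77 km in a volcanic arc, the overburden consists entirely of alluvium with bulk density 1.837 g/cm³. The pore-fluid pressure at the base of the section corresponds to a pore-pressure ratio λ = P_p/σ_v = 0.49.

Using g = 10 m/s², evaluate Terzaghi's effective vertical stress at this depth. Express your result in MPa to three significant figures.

7.21 MPa

Overburden (lithostatic) stress σ_v:
alluvium: 1837 kg/m³ × 10 m/s² × 770 m = 1.414×10^7 Pa = 14.14 MPa
Pore pressure P_p = λ·σ_v = 0.49 × 14.14 MPa = 6.931 MPa
Effective stress σ' = σ_v − P_p = 14.14 − 6.931 = 7.2139 MPa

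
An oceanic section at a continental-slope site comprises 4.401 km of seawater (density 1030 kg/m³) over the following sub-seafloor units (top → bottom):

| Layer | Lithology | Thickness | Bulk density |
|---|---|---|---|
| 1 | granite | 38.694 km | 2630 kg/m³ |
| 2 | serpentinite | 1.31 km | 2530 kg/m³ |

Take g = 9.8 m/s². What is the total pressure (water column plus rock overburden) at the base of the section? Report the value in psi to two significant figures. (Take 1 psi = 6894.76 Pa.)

160000 psi

seawater: 1030 kg/m³ × 9.8 m/s² × 4401 m = 4.442×10^7 Pa = 6443 psi
granite: 2630 kg/m³ × 9.8 m/s² × 38694 m = 9.973×10^8 Pa = 1.446×10^5 psi
serpentinite: 2530 kg/m³ × 9.8 m/s² × 1310 m = 3.248×10^7 Pa = 4711 psi
Total = 6443 + 1.446×10^5 + 4711 = 1.5580×10^5 psi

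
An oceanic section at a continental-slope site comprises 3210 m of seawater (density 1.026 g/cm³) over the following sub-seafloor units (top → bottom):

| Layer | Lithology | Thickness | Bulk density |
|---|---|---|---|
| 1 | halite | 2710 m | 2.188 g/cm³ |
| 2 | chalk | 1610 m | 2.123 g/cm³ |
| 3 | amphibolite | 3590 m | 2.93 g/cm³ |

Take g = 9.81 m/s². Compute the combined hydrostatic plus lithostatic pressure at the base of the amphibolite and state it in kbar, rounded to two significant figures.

seawater: 1026 kg/m³ × 9.81 m/s² × 3210 m = 3.231×10^7 Pa = 0.3231 kbar
halite: 2188 kg/m³ × 9.81 m/s² × 2710 m = 5.817×10^7 Pa = 0.5817 kbar
chalk: 2123 kg/m³ × 9.81 m/s² × 1610 m = 3.353×10^7 Pa = 0.3353 kbar
amphibolite: 2930 kg/m³ × 9.81 m/s² × 3590 m = 1.032×10^8 Pa = 1.032 kbar
Total = 0.3231 + 0.5817 + 0.3353 + 1.032 = 2.2720 kbar

2.3 kbar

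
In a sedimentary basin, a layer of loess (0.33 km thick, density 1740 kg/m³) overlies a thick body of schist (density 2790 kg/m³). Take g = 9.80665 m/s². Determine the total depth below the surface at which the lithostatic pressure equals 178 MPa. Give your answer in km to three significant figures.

Pressure at base of upper layers: 1740×9.80665×330 = 5.631×10^6 Pa = 5.631 MPa
Remaining pressure to be supplied by schist: 1.780×10^8 − 5.631×10^6 = 1.724×10^8 Pa
Additional depth in schist = 1.724×10^8 Pa / (2790 kg/m³ × 9.80665 m/s²) = 6299.9 m
Total depth = 330 m + 6299.9 m = 6629.9 m
= 6.6299 km

6.63 km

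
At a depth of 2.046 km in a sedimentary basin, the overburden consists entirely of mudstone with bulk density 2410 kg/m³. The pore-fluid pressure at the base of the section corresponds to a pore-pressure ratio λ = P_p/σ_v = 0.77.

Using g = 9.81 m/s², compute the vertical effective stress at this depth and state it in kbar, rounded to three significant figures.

Overburden (lithostatic) stress σ_v:
mudstone: 2410 kg/m³ × 9.81 m/s² × 2046 m = 4.837×10^7 Pa = 48.37 MPa
Pore pressure P_p = λ·σ_v = 0.77 × 48.37 MPa = 37.25 MPa
Effective stress σ' = σ_v − P_p = 48.37 − 37.25 = 11.125 MPa = 0.11125 kbar

0.111 kbar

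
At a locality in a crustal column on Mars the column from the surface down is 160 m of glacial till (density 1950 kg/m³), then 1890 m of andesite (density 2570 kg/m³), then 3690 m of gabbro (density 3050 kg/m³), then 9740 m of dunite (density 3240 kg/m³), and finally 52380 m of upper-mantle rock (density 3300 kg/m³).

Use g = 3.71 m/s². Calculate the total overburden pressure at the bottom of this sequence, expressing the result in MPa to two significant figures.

820 MPa

glacial till: 1950 kg/m³ × 3.71 m/s² × 160 m = 1.158×10^6 Pa = 1.158 MPa
andesite: 2570 kg/m³ × 3.71 m/s² × 1890 m = 1.802×10^7 Pa = 18.02 MPa
gabbro: 3050 kg/m³ × 3.71 m/s² × 3690 m = 4.175×10^7 Pa = 41.75 MPa
dunite: 3240 kg/m³ × 3.71 m/s² × 9740 m = 1.171×10^8 Pa = 117.1 MPa
upper-mantle rock: 3300 kg/m³ × 3.71 m/s² × 52380 m = 6.413×10^8 Pa = 641.3 MPa
Total = 1.158 + 18.02 + 41.75 + 117.1 + 641.3 = 819.30 MPa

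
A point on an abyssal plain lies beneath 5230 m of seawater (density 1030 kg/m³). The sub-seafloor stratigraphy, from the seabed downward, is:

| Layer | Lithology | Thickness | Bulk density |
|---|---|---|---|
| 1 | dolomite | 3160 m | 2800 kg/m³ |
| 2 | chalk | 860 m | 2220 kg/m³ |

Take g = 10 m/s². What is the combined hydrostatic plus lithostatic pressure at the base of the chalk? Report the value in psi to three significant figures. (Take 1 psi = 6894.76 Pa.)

seawater: 1030 kg/m³ × 10 m/s² × 5230 m = 5.387×10^7 Pa = 7813 psi
dolomite: 2800 kg/m³ × 10 m/s² × 3160 m = 8.848×10^7 Pa = 12833 psi
chalk: 2220 kg/m³ × 10 m/s² × 860 m = 1.909×10^7 Pa = 2769 psi
Total = 7813 + 12833 + 2769 = 23415 psi

23400 psi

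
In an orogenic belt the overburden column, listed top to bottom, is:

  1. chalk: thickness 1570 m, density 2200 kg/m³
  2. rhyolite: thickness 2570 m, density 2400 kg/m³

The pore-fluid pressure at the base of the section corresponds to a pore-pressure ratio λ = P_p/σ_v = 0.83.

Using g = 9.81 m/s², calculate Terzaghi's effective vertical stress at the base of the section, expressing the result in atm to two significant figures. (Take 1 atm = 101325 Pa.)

160 atm

Overburden (lithostatic) stress σ_v:
chalk: 2200 kg/m³ × 9.81 m/s² × 1570 m = 3.388×10^7 Pa = 33.88 MPa
rhyolite: 2400 kg/m³ × 9.81 m/s² × 2570 m = 6.051×10^7 Pa = 60.51 MPa
Total = 33.88 + 60.51 = 94.392 MPa
Pore pressure P_p = λ·σ_v = 0.83 × 94.39 MPa = 78.35 MPa
Effective stress σ' = σ_v − P_p = 94.39 − 78.35 = 16.047 MPa = 158.37 atm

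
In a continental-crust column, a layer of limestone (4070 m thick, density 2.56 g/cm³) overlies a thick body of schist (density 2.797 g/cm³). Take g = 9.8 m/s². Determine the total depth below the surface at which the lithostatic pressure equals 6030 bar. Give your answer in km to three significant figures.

22.3 km

Pressure at base of upper layers: 2560×9.8×4070 = 1.021×10^8 Pa = 1021 bar
Remaining pressure to be supplied by schist: 6.030×10^8 − 1.021×10^8 = 5.009×10^8 Pa
Additional depth in schist = 5.009×10^8 Pa / (2797 kg/m³ × 9.8 m/s²) = 18274 m
Total depth = 4070 m + 18274 m = 22344 m
= 22.344 km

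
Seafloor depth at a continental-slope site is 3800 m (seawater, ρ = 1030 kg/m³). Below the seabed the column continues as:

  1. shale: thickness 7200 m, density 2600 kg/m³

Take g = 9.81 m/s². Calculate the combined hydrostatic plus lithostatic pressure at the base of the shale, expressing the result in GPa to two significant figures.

0.22 GPa

seawater: 1030 kg/m³ × 9.81 m/s² × 3800 m = 3.840×10^7 Pa = 0.03840 GPa
shale: 2600 kg/m³ × 9.81 m/s² × 7200 m = 1.836×10^8 Pa = 0.1836 GPa
Total = 0.03840 + 0.1836 = 0.22204 GPa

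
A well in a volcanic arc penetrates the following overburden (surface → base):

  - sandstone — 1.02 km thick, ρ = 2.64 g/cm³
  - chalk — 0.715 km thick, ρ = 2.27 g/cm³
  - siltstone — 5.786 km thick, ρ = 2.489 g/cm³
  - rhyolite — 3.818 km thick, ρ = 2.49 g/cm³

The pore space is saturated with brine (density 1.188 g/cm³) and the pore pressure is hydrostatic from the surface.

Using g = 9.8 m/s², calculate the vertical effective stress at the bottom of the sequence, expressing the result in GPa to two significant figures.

0.14 GPa

Overburden (lithostatic) stress σ_v:
sandstone: 2640 kg/m³ × 9.8 m/s² × 1020 m = 2.639×10^7 Pa = 26.39 MPa
chalk: 2270 kg/m³ × 9.8 m/s² × 715 m = 1.591×10^7 Pa = 15.91 MPa
siltstone: 2489 kg/m³ × 9.8 m/s² × 5786 m = 1.411×10^8 Pa = 141.1 MPa
rhyolite: 2490 kg/m³ × 9.8 m/s² × 3818 m = 9.317×10^7 Pa = 93.17 MPa
Total = 26.39 + 15.91 + 141.1 + 93.17 = 276.60 MPa
Pore pressure P_p = 1188 kg/m³ × 9.8 m/s² × 11339 m = 1.320×10^8 Pa = 132.0 MPa
Effective stress σ' = σ_v − P_p = 276.6 − 132.0 = 144.58 MPa = 0.14458 GPa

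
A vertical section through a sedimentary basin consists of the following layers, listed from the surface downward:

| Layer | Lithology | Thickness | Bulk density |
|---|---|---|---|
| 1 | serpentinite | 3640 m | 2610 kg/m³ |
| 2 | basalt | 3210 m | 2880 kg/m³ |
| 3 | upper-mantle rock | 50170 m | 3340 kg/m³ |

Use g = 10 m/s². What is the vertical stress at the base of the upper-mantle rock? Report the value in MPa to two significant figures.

1900 MPa

serpentinite: 2610 kg/m³ × 10 m/s² × 3640 m = 9.500×10^7 Pa = 95.00 MPa
basalt: 2880 kg/m³ × 10 m/s² × 3210 m = 9.245×10^7 Pa = 92.45 MPa
upper-mantle rock: 3340 kg/m³ × 10 m/s² × 50170 m = 1.676×10^9 Pa = 1676 MPa
Total = 95.00 + 92.45 + 1676 = 1863.1 MPa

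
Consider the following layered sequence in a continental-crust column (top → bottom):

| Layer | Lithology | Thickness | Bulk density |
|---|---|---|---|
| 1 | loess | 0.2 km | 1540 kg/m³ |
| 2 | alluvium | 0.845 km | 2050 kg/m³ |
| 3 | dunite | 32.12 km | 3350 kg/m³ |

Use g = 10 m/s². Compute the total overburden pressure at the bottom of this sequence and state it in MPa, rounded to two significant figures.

loess: 1540 kg/m³ × 10 m/s² × 200 m = 3.080×10^6 Pa = 3.080 MPa
alluvium: 2050 kg/m³ × 10 m/s² × 845 m = 1.732×10^7 Pa = 17.32 MPa
dunite: 3350 kg/m³ × 10 m/s² × 32120 m = 1.076×10^9 Pa = 1076 MPa
Total = 3.080 + 17.32 + 1076 = 1096.4 MPa

1100 MPa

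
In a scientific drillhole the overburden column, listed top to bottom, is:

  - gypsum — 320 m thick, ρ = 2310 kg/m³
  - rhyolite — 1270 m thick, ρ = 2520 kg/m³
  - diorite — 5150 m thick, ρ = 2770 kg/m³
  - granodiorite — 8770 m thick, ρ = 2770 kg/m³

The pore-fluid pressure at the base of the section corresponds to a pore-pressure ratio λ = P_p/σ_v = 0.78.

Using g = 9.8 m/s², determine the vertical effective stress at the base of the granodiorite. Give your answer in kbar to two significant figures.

Overburden (lithostatic) stress σ_v:
gypsum: 2310 kg/m³ × 9.8 m/s² × 320 m = 7.244×10^6 Pa = 7.244 MPa
rhyolite: 2520 kg/m³ × 9.8 m/s² × 1270 m = 3.136×10^7 Pa = 31.36 MPa
diorite: 2770 kg/m³ × 9.8 m/s² × 5150 m = 1.398×10^8 Pa = 139.8 MPa
granodiorite: 2770 kg/m³ × 9.8 m/s² × 8770 m = 2.381×10^8 Pa = 238.1 MPa
Total = 7.244 + 31.36 + 139.8 + 238.1 = 416.48 MPa
Pore pressure P_p = λ·σ_v = 0.78 × 416.5 MPa = 324.9 MPa
Effective stress σ' = σ_v − P_p = 416.5 − 324.9 = 91.626 MPa = 0.91626 kbar

0.92 kbar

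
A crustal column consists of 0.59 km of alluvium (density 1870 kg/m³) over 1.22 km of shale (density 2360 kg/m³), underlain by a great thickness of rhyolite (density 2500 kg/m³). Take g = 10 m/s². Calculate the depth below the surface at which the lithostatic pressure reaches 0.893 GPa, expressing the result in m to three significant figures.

35900 m

Pressure at base of upper layers: 1870×10×590 + 2360×10×1220 = 3.982×10^7 Pa = 0.03982 GPa
Remaining pressure to be supplied by rhyolite: 8.930×10^8 − 3.982×10^7 = 8.532×10^8 Pa
Additional depth in rhyolite = 8.532×10^8 Pa / (2500 kg/m³ × 10 m/s²) = 34127 m
Total depth = 1810 m + 34127 m = 35937 m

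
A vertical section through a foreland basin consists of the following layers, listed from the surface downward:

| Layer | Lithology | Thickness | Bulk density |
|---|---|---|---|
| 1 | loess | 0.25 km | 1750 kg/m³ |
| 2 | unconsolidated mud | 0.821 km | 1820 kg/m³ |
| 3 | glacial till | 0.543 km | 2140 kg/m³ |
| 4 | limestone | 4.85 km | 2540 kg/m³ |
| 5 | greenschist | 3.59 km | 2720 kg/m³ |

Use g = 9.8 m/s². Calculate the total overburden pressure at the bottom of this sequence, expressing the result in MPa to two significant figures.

250 MPa

loess: 1750 kg/m³ × 9.8 m/s² × 250 m = 4.287×10^6 Pa = 4.287 MPa
unconsolidated mud: 1820 kg/m³ × 9.8 m/s² × 821 m = 1.464×10^7 Pa = 14.64 MPa
glacial till: 2140 kg/m³ × 9.8 m/s² × 543 m = 1.139×10^7 Pa = 11.39 MPa
limestone: 2540 kg/m³ × 9.8 m/s² × 4850 m = 1.207×10^8 Pa = 120.7 MPa
greenschist: 2720 kg/m³ × 9.8 m/s² × 3590 m = 9.570×10^7 Pa = 95.70 MPa
Total = 4.287 + 14.64 + 11.39 + 120.7 + 95.70 = 246.74 MPa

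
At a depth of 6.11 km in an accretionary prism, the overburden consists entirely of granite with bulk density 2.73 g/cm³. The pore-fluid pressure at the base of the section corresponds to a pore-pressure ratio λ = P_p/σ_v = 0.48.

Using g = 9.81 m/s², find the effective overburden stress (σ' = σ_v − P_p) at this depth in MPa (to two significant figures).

85 MPa

Overburden (lithostatic) stress σ_v:
granite: 2730 kg/m³ × 9.81 m/s² × 6110 m = 1.636×10^8 Pa = 163.6 MPa
Pore pressure P_p = λ·σ_v = 0.48 × 163.6 MPa = 78.54 MPa
Effective stress σ' = σ_v − P_p = 163.6 − 78.54 = 85.090 MPa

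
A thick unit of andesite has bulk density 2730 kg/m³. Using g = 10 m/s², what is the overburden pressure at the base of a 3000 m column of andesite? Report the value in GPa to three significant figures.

0.0819 GPa

andesite: 2730 kg/m³ × 10 m/s² × 3000 m = 8.190×10^7 Pa = 0.08190 GPa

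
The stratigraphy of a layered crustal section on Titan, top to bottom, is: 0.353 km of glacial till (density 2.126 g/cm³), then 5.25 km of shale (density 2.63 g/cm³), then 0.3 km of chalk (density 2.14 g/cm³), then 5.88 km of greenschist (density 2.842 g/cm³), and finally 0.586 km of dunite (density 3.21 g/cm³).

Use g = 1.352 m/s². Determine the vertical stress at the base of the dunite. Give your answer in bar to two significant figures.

460 bar

glacial till: 2126 kg/m³ × 1.352 m/s² × 353 m = 1.015×10^6 Pa = 10.15 bar
shale: 2630 kg/m³ × 1.352 m/s² × 5250 m = 1.867×10^7 Pa = 186.7 bar
chalk: 2140 kg/m³ × 1.352 m/s² × 300 m = 8.680×10^5 Pa = 8.680 bar
greenschist: 2842 kg/m³ × 1.352 m/s² × 5880 m = 2.259×10^7 Pa = 225.9 bar
dunite: 3210 kg/m³ × 1.352 m/s² × 586 m = 2.543×10^6 Pa = 25.43 bar
Total = 10.15 + 186.7 + 8.680 + 225.9 + 25.43 = 456.87 bar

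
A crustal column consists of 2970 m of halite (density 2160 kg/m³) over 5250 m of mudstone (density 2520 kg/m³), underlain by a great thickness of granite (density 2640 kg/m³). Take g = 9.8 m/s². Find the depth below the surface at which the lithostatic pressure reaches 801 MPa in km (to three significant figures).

31.7 km

Pressure at base of upper layers: 2160×9.8×2970 + 2520×9.8×5250 = 1.925×10^8 Pa = 192.5 MPa
Remaining pressure to be supplied by granite: 8.010×10^8 − 1.925×10^8 = 6.085×10^8 Pa
Additional depth in granite = 6.085×10^8 Pa / (2640 kg/m³ × 9.8 m/s²) = 23519 m
Total depth = 8220 m + 23519 m = 31739 m
= 31.739 km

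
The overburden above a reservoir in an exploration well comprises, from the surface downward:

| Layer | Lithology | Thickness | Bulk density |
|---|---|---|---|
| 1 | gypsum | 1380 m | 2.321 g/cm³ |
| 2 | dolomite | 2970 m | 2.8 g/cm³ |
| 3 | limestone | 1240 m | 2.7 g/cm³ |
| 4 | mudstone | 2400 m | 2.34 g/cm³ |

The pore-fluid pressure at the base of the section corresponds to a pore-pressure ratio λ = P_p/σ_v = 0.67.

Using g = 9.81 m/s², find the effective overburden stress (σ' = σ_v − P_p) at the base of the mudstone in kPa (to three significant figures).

66300 kPa

Overburden (lithostatic) stress σ_v:
gypsum: 2321 kg/m³ × 9.81 m/s² × 1380 m = 3.142×10^7 Pa = 31.42 MPa
dolomite: 2800 kg/m³ × 9.81 m/s² × 2970 m = 8.158×10^7 Pa = 81.58 MPa
limestone: 2700 kg/m³ × 9.81 m/s² × 1240 m = 3.284×10^7 Pa = 32.84 MPa
mudstone: 2340 kg/m³ × 9.81 m/s² × 2400 m = 5.509×10^7 Pa = 55.09 MPa
Total = 31.42 + 81.58 + 32.84 + 55.09 = 200.94 MPa
Pore pressure P_p = λ·σ_v = 0.67 × 200.9 MPa = 134.6 MPa
Effective stress σ' = σ_v − P_p = 200.9 − 134.6 = 66.310 MPa = 66310 kPa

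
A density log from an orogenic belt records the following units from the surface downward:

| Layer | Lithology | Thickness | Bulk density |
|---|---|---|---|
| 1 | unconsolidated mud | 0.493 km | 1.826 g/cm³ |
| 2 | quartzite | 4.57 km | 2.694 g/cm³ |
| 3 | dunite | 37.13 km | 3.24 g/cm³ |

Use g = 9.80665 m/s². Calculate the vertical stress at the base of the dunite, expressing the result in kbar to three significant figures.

13.1 kbar

unconsolidated mud: 1826 kg/m³ × 9.80665 m/s² × 493 m = 8.828×10^6 Pa = 0.08828 kbar
quartzite: 2694 kg/m³ × 9.80665 m/s² × 4570 m = 1.207×10^8 Pa = 1.207 kbar
dunite: 3240 kg/m³ × 9.80665 m/s² × 37130 m = 1.180×10^9 Pa = 11.80 kbar
Total = 0.08828 + 1.207 + 11.80 = 13.093 kbar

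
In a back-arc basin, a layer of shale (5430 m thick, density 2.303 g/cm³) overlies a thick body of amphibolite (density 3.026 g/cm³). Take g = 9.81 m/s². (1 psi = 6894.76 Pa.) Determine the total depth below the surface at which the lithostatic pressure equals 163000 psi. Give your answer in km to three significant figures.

39.2 km

Pressure at base of upper layers: 2303×9.81×5430 = 1.227×10^8 Pa = 17793 psi
Remaining pressure to be supplied by amphibolite: 1.124×10^9 − 1.227×10^8 = 1.001×10^9 Pa
Additional depth in amphibolite = 1.001×10^9 Pa / (3026 kg/m³ × 9.81 m/s²) = 33726 m
Total depth = 5430 m + 33726 m = 39156 m
= 39.156 km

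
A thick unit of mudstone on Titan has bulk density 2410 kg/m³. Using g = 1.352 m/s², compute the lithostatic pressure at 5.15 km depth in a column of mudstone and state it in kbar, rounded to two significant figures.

0.17 kbar

mudstone: 2410 kg/m³ × 1.352 m/s² × 5150 m = 1.678×10^7 Pa = 0.1678 kbar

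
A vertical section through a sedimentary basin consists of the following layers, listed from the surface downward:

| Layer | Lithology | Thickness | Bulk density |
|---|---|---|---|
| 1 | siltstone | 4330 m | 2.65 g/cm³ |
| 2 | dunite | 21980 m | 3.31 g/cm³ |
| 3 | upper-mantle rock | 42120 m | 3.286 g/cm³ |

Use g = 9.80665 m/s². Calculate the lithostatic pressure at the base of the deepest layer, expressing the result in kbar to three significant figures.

21.8 kbar

siltstone: 2650 kg/m³ × 9.80665 m/s² × 4330 m = 1.125×10^8 Pa = 1.125 kbar
dunite: 3310 kg/m³ × 9.80665 m/s² × 21980 m = 7.135×10^8 Pa = 7.135 kbar
upper-mantle rock: 3286 kg/m³ × 9.80665 m/s² × 42120 m = 1.357×10^9 Pa = 13.57 kbar
Total = 1.125 + 7.135 + 13.57 = 21.833 kbar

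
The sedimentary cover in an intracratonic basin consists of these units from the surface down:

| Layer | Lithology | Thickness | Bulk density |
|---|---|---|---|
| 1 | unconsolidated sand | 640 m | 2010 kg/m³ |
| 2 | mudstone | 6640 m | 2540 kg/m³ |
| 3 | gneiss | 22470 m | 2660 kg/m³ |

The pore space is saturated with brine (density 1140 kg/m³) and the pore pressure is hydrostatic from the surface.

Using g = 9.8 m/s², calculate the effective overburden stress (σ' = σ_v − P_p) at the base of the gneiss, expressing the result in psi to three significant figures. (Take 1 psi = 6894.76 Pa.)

Overburden (lithostatic) stress σ_v:
unconsolidated sand: 2010 kg/m³ × 9.8 m/s² × 640 m = 1.261×10^7 Pa = 12.61 MPa
mudstone: 2540 kg/m³ × 9.8 m/s² × 6640 m = 1.653×10^8 Pa = 165.3 MPa
gneiss: 2660 kg/m³ × 9.8 m/s² × 22470 m = 5.857×10^8 Pa = 585.7 MPa
Total = 12.61 + 165.3 + 585.7 = 763.64 MPa
Pore pressure P_p = 1140 kg/m³ × 9.8 m/s² × 29750 m = 3.324×10^8 Pa = 332.4 MPa
Effective stress σ' = σ_v − P_p = 763.6 − 332.4 = 431.27 MPa = 62551 psi

62600 psi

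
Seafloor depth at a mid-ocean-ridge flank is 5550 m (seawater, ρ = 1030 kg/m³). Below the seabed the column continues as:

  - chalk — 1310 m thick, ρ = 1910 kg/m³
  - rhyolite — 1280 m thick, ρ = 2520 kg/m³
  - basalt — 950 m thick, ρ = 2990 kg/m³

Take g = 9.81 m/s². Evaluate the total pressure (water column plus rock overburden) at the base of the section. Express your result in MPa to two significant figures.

140 MPa

seawater: 1030 kg/m³ × 9.81 m/s² × 5550 m = 5.608×10^7 Pa = 56.08 MPa
chalk: 1910 kg/m³ × 9.81 m/s² × 1310 m = 2.455×10^7 Pa = 24.55 MPa
rhyolite: 2520 kg/m³ × 9.81 m/s² × 1280 m = 3.164×10^7 Pa = 31.64 MPa
basalt: 2990 kg/m³ × 9.81 m/s² × 950 m = 2.787×10^7 Pa = 27.87 MPa
Total = 56.08 + 24.55 + 31.64 + 27.87 = 140.13 MPa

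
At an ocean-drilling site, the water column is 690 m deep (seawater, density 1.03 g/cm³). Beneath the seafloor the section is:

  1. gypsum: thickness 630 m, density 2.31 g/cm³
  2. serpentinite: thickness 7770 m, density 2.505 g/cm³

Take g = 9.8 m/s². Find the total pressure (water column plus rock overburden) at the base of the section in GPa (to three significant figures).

0.212 GPa

seawater: 1030 kg/m³ × 9.8 m/s² × 690 m = 6.965×10^6 Pa = 6.965×10^-3 GPa
gypsum: 2310 kg/m³ × 9.8 m/s² × 630 m = 1.426×10^7 Pa = 0.01426 GPa
serpentinite: 2505 kg/m³ × 9.8 m/s² × 7770 m = 1.907×10^8 Pa = 0.1907 GPa
Total = 6.965×10^-3 + 0.01426 + 0.1907 = 0.21197 GPa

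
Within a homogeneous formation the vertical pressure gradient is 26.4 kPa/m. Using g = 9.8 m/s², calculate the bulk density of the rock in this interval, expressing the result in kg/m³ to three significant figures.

ρ = (dP/dz)/g = 26.4 kPa/m / 9.8 m/s² = 26400 Pa/m / 9.8 m/s² = 2693.9 kg/m³

2690 kg/m³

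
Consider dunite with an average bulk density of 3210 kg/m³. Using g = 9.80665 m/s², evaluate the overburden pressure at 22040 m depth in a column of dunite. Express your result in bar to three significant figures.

6940 bar

dunite: 3210 kg/m³ × 9.80665 m/s² × 22040 m = 6.938×10^8 Pa = 6938 bar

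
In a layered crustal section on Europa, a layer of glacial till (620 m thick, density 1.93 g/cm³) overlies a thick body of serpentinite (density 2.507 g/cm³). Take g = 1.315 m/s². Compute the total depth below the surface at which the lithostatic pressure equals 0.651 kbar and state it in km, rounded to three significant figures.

19.9 km

Pressure at base of upper layers: 1930×1.315×620 = 1.574×10^6 Pa = 0.01574 kbar
Remaining pressure to be supplied by serpentinite: 6.510×10^7 − 1.574×10^6 = 6.353×10^7 Pa
Additional depth in serpentinite = 6.353×10^7 Pa / (2507 kg/m³ × 1.315 m/s²) = 19270 m
Total depth = 620 m + 19270 m = 19890 m
= 19.890 km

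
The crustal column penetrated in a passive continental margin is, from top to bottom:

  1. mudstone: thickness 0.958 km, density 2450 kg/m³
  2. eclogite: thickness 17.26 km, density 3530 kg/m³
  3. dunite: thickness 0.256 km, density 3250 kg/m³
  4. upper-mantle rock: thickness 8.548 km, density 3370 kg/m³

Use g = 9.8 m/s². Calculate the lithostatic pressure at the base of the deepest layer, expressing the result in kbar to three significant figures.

9.11 kbar

mudstone: 2450 kg/m³ × 9.8 m/s² × 958 m = 2.300×10^7 Pa = 0.2300 kbar
eclogite: 3530 kg/m³ × 9.8 m/s² × 17260 m = 5.971×10^8 Pa = 5.971 kbar
dunite: 3250 kg/m³ × 9.8 m/s² × 256 m = 8.154×10^6 Pa = 0.08154 kbar
upper-mantle rock: 3370 kg/m³ × 9.8 m/s² × 8548 m = 2.823×10^8 Pa = 2.823 kbar
Total = 0.2300 + 5.971 + 0.08154 + 2.823 = 9.1055 kbar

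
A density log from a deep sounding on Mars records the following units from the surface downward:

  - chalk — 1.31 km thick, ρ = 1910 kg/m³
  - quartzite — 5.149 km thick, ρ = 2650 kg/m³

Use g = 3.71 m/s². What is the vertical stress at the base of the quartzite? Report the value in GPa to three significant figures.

chalk: 1910 kg/m³ × 3.71 m/s² × 1310 m = 9.283×10^6 Pa = 9.283×10^-3 GPa
quartzite: 2650 kg/m³ × 3.71 m/s² × 5149 m = 5.062×10^7 Pa = 0.05062 GPa
Total = 9.283×10^-3 + 0.05062 = 0.059905 GPa

0.0599 GPa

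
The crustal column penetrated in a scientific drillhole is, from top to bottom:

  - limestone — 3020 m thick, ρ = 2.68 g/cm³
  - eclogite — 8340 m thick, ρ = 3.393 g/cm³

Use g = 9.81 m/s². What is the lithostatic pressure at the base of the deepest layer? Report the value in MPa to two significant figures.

limestone: 2680 kg/m³ × 9.81 m/s² × 3020 m = 7.940×10^7 Pa = 79.40 MPa
eclogite: 3393 kg/m³ × 9.81 m/s² × 8340 m = 2.776×10^8 Pa = 277.6 MPa
Total = 79.40 + 277.6 = 357.00 MPa

360 MPa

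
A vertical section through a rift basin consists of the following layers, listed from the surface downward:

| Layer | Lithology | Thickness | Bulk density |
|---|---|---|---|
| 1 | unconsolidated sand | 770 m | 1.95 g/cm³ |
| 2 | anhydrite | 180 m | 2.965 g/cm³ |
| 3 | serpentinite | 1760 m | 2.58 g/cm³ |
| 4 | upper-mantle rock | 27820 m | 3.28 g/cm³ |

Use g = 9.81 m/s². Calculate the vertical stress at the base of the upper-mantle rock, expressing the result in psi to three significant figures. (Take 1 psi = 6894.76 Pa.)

unconsolidated sand: 1950 kg/m³ × 9.81 m/s² × 770 m = 1.473×10^7 Pa = 2136 psi
anhydrite: 2965 kg/m³ × 9.81 m/s² × 180 m = 5.236×10^6 Pa = 759.4 psi
serpentinite: 2580 kg/m³ × 9.81 m/s² × 1760 m = 4.455×10^7 Pa = 6461 psi
upper-mantle rock: 3280 kg/m³ × 9.81 m/s² × 27820 m = 8.952×10^8 Pa = 1.298×10^5 psi
Total = 2136 + 759.4 + 6461 + 1.298×10^5 = 1.3919×10^5 psi

139000 psi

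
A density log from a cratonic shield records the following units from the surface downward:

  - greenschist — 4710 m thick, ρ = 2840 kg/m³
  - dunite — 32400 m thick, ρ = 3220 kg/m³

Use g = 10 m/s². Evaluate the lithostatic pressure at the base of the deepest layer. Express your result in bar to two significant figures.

greenschist: 2840 kg/m³ × 10 m/s² × 4710 m = 1.338×10^8 Pa = 1338 bar
dunite: 3220 kg/m³ × 10 m/s² × 32400 m = 1.043×10^9 Pa = 10433 bar
Total = 1338 + 10433 = 11770 bar

12000 bar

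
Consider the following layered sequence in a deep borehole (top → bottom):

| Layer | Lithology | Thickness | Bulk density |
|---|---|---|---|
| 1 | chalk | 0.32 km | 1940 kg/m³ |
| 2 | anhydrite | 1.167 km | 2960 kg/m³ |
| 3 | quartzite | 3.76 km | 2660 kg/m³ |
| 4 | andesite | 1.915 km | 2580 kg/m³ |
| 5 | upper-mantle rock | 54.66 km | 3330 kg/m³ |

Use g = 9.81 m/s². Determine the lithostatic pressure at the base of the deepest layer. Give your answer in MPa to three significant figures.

chalk: 1940 kg/m³ × 9.81 m/s² × 320 m = 6.090×10^6 Pa = 6.090 MPa
anhydrite: 2960 kg/m³ × 9.81 m/s² × 1167 m = 3.389×10^7 Pa = 33.89 MPa
quartzite: 2660 kg/m³ × 9.81 m/s² × 3760 m = 9.812×10^7 Pa = 98.12 MPa
andesite: 2580 kg/m³ × 9.81 m/s² × 1915 m = 4.847×10^7 Pa = 48.47 MPa
upper-mantle rock: 3330 kg/m³ × 9.81 m/s² × 54660 m = 1.786×10^9 Pa = 1786 MPa
Total = 6.090 + 33.89 + 98.12 + 48.47 + 1786 = 1972.2 MPa

1970 MPa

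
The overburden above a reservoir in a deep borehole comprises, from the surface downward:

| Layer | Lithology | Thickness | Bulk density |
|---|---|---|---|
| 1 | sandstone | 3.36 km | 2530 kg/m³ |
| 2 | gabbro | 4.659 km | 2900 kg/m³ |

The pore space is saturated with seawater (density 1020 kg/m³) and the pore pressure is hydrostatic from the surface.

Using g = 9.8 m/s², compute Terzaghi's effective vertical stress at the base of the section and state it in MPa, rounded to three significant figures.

Overburden (lithostatic) stress σ_v:
sandstone: 2530 kg/m³ × 9.8 m/s² × 3360 m = 8.331×10^7 Pa = 83.31 MPa
gabbro: 2900 kg/m³ × 9.8 m/s² × 4659 m = 1.324×10^8 Pa = 132.4 MPa
Total = 83.31 + 132.4 = 215.72 MPa
Pore pressure P_p = 1020 kg/m³ × 9.8 m/s² × 8019 m = 8.016×10^7 Pa = 80.16 MPa
Effective stress σ' = σ_v − P_p = 215.7 − 80.16 = 135.56 MPa

136 MPa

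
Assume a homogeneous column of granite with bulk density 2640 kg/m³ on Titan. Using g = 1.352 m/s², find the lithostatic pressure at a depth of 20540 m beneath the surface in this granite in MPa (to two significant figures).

granite: 2640 kg/m³ × 1.352 m/s² × 20540 m = 7.331×10^7 Pa = 73.31 MPa

73 MPa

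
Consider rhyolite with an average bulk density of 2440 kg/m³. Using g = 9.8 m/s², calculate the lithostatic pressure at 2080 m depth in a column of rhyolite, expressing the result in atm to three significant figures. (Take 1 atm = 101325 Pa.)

491 atm

rhyolite: 2440 kg/m³ × 9.8 m/s² × 2080 m = 4.974×10^7 Pa = 490.9 atm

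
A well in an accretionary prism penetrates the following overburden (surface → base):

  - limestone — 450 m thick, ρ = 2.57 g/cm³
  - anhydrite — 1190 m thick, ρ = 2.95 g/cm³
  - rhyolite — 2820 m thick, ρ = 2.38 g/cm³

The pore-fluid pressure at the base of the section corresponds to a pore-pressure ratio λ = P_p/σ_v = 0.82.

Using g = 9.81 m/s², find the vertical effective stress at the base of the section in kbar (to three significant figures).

0.201 kbar

Overburden (lithostatic) stress σ_v:
limestone: 2570 kg/m³ × 9.81 m/s² × 450 m = 1.135×10^7 Pa = 11.35 MPa
anhydrite: 2950 kg/m³ × 9.81 m/s² × 1190 m = 3.444×10^7 Pa = 34.44 MPa
rhyolite: 2380 kg/m³ × 9.81 m/s² × 2820 m = 6.584×10^7 Pa = 65.84 MPa
Total = 11.35 + 34.44 + 65.84 = 111.62 MPa
Pore pressure P_p = λ·σ_v = 0.82 × 111.6 MPa = 91.53 MPa
Effective stress σ' = σ_v − P_p = 111.6 − 91.53 = 20.092 MPa = 0.20092 kbar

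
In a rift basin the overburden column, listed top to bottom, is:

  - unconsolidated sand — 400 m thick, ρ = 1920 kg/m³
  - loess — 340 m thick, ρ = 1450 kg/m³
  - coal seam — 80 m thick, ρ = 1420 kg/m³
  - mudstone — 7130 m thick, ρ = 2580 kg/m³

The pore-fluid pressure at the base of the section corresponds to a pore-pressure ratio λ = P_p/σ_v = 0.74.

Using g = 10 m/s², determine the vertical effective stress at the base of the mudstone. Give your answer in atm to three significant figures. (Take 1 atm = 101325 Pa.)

Overburden (lithostatic) stress σ_v:
unconsolidated sand: 1920 kg/m³ × 10 m/s² × 400 m = 7.680×10^6 Pa = 7.680 MPa
loess: 1450 kg/m³ × 10 m/s² × 340 m = 4.930×10^6 Pa = 4.930 MPa
coal seam: 1420 kg/m³ × 10 m/s² × 80 m = 1.136×10^6 Pa = 1.136 MPa
mudstone: 2580 kg/m³ × 10 m/s² × 7130 m = 1.840×10^8 Pa = 184.0 MPa
Total = 7.680 + 4.930 + 1.136 + 184.0 = 197.70 MPa
Pore pressure P_p = λ·σ_v = 0.74 × 197.7 MPa = 146.3 MPa
Effective stress σ' = σ_v − P_p = 197.7 − 146.3 = 51.402 MPa = 507.30 atm

507 atm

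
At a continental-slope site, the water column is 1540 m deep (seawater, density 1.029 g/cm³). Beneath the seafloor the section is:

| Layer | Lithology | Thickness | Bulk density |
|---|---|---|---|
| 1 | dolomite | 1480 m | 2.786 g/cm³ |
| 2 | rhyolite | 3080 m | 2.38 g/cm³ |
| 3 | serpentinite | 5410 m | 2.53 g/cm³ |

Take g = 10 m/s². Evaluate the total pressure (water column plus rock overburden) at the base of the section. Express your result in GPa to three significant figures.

seawater: 1029 kg/m³ × 10 m/s² × 1540 m = 1.585×10^7 Pa = 0.01585 GPa
dolomite: 2786 kg/m³ × 10 m/s² × 1480 m = 4.123×10^7 Pa = 0.04123 GPa
rhyolite: 2380 kg/m³ × 10 m/s² × 3080 m = 7.330×10^7 Pa = 0.07330 GPa
serpentinite: 2530 kg/m³ × 10 m/s² × 5410 m = 1.369×10^8 Pa = 0.1369 GPa
Total = 0.01585 + 0.04123 + 0.07330 + 0.1369 = 0.26726 GPa

0.267 GPa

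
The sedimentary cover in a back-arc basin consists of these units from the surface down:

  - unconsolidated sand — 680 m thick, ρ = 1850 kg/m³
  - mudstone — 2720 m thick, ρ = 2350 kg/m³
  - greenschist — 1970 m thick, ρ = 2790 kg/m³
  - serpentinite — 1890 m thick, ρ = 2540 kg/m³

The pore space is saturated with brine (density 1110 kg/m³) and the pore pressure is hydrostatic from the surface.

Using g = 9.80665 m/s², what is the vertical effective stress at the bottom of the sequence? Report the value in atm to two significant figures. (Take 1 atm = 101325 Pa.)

960 atm

Overburden (lithostatic) stress σ_v:
unconsolidated sand: 1850 kg/m³ × 9.80665 m/s² × 680 m = 1.234×10^7 Pa = 12.34 MPa
mudstone: 2350 kg/m³ × 9.80665 m/s² × 2720 m = 6.268×10^7 Pa = 62.68 MPa
greenschist: 2790 kg/m³ × 9.80665 m/s² × 1970 m = 5.390×10^7 Pa = 53.90 MPa
serpentinite: 2540 kg/m³ × 9.80665 m/s² × 1890 m = 4.708×10^7 Pa = 47.08 MPa
Total = 12.34 + 62.68 + 53.90 + 47.08 = 176.00 MPa
Pore pressure P_p = 1110 kg/m³ × 9.80665 m/s² × 7260 m = 7.903×10^7 Pa = 79.03 MPa
Effective stress σ' = σ_v − P_p = 176.0 − 79.03 = 96.971 MPa = 957.03 atm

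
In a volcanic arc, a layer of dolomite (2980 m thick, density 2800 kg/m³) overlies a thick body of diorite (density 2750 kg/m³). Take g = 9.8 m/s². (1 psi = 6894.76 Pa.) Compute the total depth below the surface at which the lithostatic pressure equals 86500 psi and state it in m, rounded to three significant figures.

22100 m

Pressure at base of upper layers: 2800×9.8×2980 = 8.177×10^7 Pa = 11860 psi
Remaining pressure to be supplied by diorite: 5.964×10^8 − 8.177×10^7 = 5.146×10^8 Pa
Additional depth in diorite = 5.146×10^8 Pa / (2750 kg/m³ × 9.8 m/s²) = 19096 m
Total depth = 2980 m + 19096 m = 22076 m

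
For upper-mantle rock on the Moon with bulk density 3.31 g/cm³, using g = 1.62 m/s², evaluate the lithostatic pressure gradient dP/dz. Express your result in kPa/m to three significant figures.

5.36 kPa/m

dP/dz = ρg = 3310 kg/m³ × 1.62 m/s² = 5362.2 Pa/m
= 5362.2 Pa/m × (1 kPa/m / 1000.0 Pa/m) = 5.3622 kPa/m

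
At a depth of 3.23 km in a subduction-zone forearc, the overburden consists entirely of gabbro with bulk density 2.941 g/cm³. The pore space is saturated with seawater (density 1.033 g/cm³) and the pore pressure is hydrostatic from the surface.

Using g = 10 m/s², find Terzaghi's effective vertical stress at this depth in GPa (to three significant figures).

0.0616 GPa

Overburden (lithostatic) stress σ_v:
gabbro: 2941 kg/m³ × 10 m/s² × 3230 m = 9.499×10^7 Pa = 94.99 MPa
Pore pressure P_p = 1033 kg/m³ × 10 m/s² × 3230 m = 3.337×10^7 Pa = 33.37 MPa
Effective stress σ' = σ_v − P_p = 94.99 − 33.37 = 61.628 MPa = 0.061628 GPa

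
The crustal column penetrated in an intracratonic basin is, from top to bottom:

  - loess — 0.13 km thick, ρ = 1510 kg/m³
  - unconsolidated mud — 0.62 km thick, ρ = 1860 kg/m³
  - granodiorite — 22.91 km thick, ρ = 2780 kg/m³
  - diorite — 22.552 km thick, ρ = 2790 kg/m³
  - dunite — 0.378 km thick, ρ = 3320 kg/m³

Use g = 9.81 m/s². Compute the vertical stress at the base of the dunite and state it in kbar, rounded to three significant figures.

loess: 1510 kg/m³ × 9.81 m/s² × 130 m = 1.926×10^6 Pa = 0.01926 kbar
unconsolidated mud: 1860 kg/m³ × 9.81 m/s² × 620 m = 1.131×10^7 Pa = 0.1131 kbar
granodiorite: 2780 kg/m³ × 9.81 m/s² × 22910 m = 6.248×10^8 Pa = 6.248 kbar
diorite: 2790 kg/m³ × 9.81 m/s² × 22552 m = 6.172×10^8 Pa = 6.172 kbar
dunite: 3320 kg/m³ × 9.81 m/s² × 378 m = 1.231×10^7 Pa = 0.1231 kbar
Total = 0.01926 + 0.1131 + 6.248 + 6.172 + 0.1231 = 12.676 kbar

12.7 kbar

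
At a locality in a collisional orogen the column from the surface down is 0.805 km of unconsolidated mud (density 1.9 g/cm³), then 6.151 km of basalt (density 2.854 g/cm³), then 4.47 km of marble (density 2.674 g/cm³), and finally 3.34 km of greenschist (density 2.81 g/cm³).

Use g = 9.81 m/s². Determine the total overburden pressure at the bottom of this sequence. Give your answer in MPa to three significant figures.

unconsolidated mud: 1900 kg/m³ × 9.81 m/s² × 805 m = 1.500×10^7 Pa = 15.00 MPa
basalt: 2854 kg/m³ × 9.81 m/s² × 6151 m = 1.722×10^8 Pa = 172.2 MPa
marble: 2674 kg/m³ × 9.81 m/s² × 4470 m = 1.173×10^8 Pa = 117.3 MPa
greenschist: 2810 kg/m³ × 9.81 m/s² × 3340 m = 9.207×10^7 Pa = 92.07 MPa
Total = 15.00 + 172.2 + 117.3 + 92.07 = 396.55 MPa

397 MPa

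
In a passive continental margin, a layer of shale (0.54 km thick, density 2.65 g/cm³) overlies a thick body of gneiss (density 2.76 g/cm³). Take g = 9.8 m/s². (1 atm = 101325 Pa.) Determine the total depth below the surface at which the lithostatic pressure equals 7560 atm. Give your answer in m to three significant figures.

Pressure at base of upper layers: 2650×9.8×540 = 1.402×10^7 Pa = 138.4 atm
Remaining pressure to be supplied by gneiss: 7.660×10^8 − 1.402×10^7 = 7.520×10^8 Pa
Additional depth in gneiss = 7.520×10^8 Pa / (2760 kg/m³ × 9.8 m/s²) = 27802 m
Total depth = 540 m + 27802 m = 28342 m

28300 m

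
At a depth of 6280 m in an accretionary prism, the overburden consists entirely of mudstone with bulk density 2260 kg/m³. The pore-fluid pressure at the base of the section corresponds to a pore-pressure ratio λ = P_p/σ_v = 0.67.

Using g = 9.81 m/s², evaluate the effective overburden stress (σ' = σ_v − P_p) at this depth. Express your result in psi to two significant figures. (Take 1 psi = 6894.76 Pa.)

Overburden (lithostatic) stress σ_v:
mudstone: 2260 kg/m³ × 9.81 m/s² × 6280 m = 1.392×10^8 Pa = 139.2 MPa
Pore pressure P_p = λ·σ_v = 0.67 × 139.2 MPa = 93.29 MPa
Effective stress σ' = σ_v − P_p = 139.2 − 93.29 = 45.946 MPa = 6664.0 psi

6700 psi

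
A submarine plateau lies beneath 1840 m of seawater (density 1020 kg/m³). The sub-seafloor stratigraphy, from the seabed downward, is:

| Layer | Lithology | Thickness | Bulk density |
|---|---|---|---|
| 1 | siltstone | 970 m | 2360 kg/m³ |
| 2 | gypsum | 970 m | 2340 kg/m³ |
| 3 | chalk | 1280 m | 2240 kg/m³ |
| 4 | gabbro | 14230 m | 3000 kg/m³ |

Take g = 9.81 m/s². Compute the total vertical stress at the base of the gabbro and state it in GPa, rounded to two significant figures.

0.51 GPa

seawater: 1020 kg/m³ × 9.81 m/s² × 1840 m = 1.841×10^7 Pa = 0.01841 GPa
siltstone: 2360 kg/m³ × 9.81 m/s² × 970 m = 2.246×10^7 Pa = 0.02246 GPa
gypsum: 2340 kg/m³ × 9.81 m/s² × 970 m = 2.227×10^7 Pa = 0.02227 GPa
chalk: 2240 kg/m³ × 9.81 m/s² × 1280 m = 2.813×10^7 Pa = 0.02813 GPa
gabbro: 3000 kg/m³ × 9.81 m/s² × 14230 m = 4.188×10^8 Pa = 0.4188 GPa
Total = 0.01841 + 0.02246 + 0.02227 + 0.02813 + 0.4188 = 0.51005 GPa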